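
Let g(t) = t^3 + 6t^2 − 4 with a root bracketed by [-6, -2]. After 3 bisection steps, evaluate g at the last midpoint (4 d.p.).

11.1250

m = -4, g(m) = 28 (+); new bracket [-6, -4]
m = -5, g(m) = 21 (+); new bracket [-6, -5]
m = -5.5, g(m) = 11.125 (+); new bracket [-6, -5.5]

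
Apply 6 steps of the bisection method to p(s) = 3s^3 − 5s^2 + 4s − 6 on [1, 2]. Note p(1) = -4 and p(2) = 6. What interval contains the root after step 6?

s = 1.5 gives p = -1.125, negative; keep [1.5, 2]
s = 1.75 gives p = 1.765625, positive; keep [1.5, 1.75]
s = 1.625 gives p = 0.169922, positive; keep [1.5, 1.625]
s = 1.5625 gives p = -0.5129, negative; keep [1.5625, 1.625]
s = 1.59375 gives p = -0.1806, negative; keep [1.59375, 1.625]
s = 1.609375 gives p = -0.0077, negative; keep [1.609375, 1.625]

[1.609375, 1.625]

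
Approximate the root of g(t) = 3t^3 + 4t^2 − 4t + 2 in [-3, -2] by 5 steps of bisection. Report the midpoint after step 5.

-2.09375

m = -2.5, g(m) = -9.875 (−); new bracket [-2.5, -2]
m = -2.25, g(m) = -2.921875 (−); new bracket [-2.25, -2]
m = -2.125, g(m) = -0.224609 (−); new bracket [-2.125, -2]
m = -2.0625, g(m) = 0.9446 (+); new bracket [-2.125, -2.0625]
m = -2.09375, g(m) = 0.3745 (+); new bracket [-2.125, -2.09375]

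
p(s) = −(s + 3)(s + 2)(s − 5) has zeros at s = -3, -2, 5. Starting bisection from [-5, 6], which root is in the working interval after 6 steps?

p(0.5) = 39.375 > 0, so the root lies in [0.5, 6]
p(3.25) = 57.421875 > 0, so the root lies in [3.25, 6]
p(4.625) = 18.943359 > 0, so the root lies in [4.625, 6]
p(5.3125) = -18.9954 < 0, so the root lies in [4.625, 5.3125]
p(4.96875) = 1.7354 > 0, so the root lies in [4.96875, 5.3125]
p(5.140625) = -8.1744 < 0, so the root lies in [4.96875, 5.140625]

5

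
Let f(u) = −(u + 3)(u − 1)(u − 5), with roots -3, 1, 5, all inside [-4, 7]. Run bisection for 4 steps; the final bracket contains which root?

f(1.5) = 7.875 > 0, so the root lies in [1.5, 7]
f(4.25) = 17.671875 > 0, so the root lies in [4.25, 7]
f(5.625) = -24.931641 < 0, so the root lies in [4.25, 5.625]
f(4.9375) = 1.9534 > 0, so the root lies in [4.9375, 5.625]

5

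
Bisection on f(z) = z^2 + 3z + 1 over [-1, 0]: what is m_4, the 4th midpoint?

-0.4375

m = -0.5, f(m) = -0.25 (−); new bracket [-0.5, 0]
m = -0.25, f(m) = 0.3125 (+); new bracket [-0.5, -0.25]
m = -0.375, f(m) = 0.015625 (+); new bracket [-0.5, -0.375]
m = -0.4375, f(m) = -0.1211 (−); new bracket [-0.4375, -0.375]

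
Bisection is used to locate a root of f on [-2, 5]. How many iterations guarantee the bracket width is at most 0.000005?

21

Width after n steps is 7/2^n. Need 2^n ≥ 7/0.000005 = 1400000.
2^20 = 1048576 < 1400000 ≤ 2^21 = 2097152, so n = 21.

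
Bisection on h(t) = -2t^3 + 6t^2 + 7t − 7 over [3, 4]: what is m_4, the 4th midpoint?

m = 3.5, h(m) = 5.25 (+); new bracket [3.5, 4]
m = 3.75, h(m) = -1.84375 (−); new bracket [3.5, 3.75]
m = 3.625, h(m) = 1.949219 (+); new bracket [3.625, 3.75]
m = 3.6875, h(m) = 0.1157 (+); new bracket [3.6875, 3.75]

3.6875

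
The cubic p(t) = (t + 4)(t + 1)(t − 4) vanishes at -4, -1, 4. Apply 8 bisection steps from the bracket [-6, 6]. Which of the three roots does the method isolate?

4

m = 0, p(m) = -16 (−); new bracket [0, 6]
m = 3, p(m) = -28 (−); new bracket [3, 6]
m = 4.5, p(m) = 23.375 (+); new bracket [3, 4.5]
m = 3.75, p(m) = -9.2031 (−); new bracket [3.75, 4.5]
m = 4.125, p(m) = 5.2051 (+); new bracket [3.75, 4.125]
m = 3.9375, p(m) = -2.4495 (−); new bracket [3.9375, 4.125]
m = 4.03125, p(m) = 1.2627 (+); new bracket [3.9375, 4.03125]
m = 3.984375, p(m) = -0.6218 (−); new bracket [3.984375, 4.03125]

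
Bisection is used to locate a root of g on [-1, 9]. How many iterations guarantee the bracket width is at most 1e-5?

20

Width after n steps is 10/2^n. Need 2^n ≥ 10/1e-5 = 1000000.
2^19 = 524288 < 1000000 ≤ 2^20 = 1048576, so n = 20.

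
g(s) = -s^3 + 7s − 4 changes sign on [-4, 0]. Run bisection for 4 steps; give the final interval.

m = -2, g(m) = -10 (−); new bracket [-4, -2]
m = -3, g(m) = 2 (+); new bracket [-3, -2]
m = -2.5, g(m) = -5.875 (−); new bracket [-3, -2.5]
m = -2.75, g(m) = -2.4531 (−); new bracket [-3, -2.75]

[-3, -2.75]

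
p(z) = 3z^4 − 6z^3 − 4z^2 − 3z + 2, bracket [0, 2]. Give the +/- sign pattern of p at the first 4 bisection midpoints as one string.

m = 1, p(m) = -8 (−); new bracket [0, 1]
m = 0.5, p(m) = -1.0625 (−); new bracket [0, 0.5]
m = 0.25, p(m) = 0.917969 (+); new bracket [0.25, 0.5]
m = 0.375, p(m) = 0.0554 (+); new bracket [0.375, 0.5]

--++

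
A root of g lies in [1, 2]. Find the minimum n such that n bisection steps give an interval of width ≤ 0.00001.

Width after n steps is 1/2^n. Need 2^n ≥ 1/0.00001 = 100000.
2^16 = 65536 < 100000 ≤ 2^17 = 131072, so n = 17.

17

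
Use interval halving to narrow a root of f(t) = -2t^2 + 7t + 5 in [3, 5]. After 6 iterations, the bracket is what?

t = 4 gives f = 1, positive; keep [4, 5]
t = 4.5 gives f = -4, negative; keep [4, 4.5]
t = 4.25 gives f = -1.375, negative; keep [4, 4.25]
t = 4.125 gives f = -0.1562, negative; keep [4, 4.125]
t = 4.0625 gives f = 0.4297, positive; keep [4.0625, 4.125]
t = 4.09375 gives f = 0.1387, positive; keep [4.09375, 4.125]

[4.09375, 4.125]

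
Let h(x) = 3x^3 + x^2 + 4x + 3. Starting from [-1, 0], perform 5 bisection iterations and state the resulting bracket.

x = -0.5 gives h = 0.875, positive; keep [-1, -0.5]
x = -0.75 gives h = -0.703125, negative; keep [-0.75, -0.5]
x = -0.625 gives h = 0.158203, positive; keep [-0.75, -0.625]
x = -0.6875 gives h = -0.2522, negative; keep [-0.6875, -0.625]
x = -0.65625 gives h = -0.0422, negative; keep [-0.65625, -0.625]

[-0.65625, -0.625]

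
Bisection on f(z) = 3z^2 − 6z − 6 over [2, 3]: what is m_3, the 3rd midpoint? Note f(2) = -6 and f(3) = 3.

m = 2.5, f(m) = -2.25 (−); new bracket [2.5, 3]
m = 2.75, f(m) = 0.1875 (+); new bracket [2.5, 2.75]
m = 2.625, f(m) = -1.078125 (−); new bracket [2.625, 2.75]

2.625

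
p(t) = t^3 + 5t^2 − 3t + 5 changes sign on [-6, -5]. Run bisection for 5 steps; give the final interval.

t = -5.5 gives p = 6.375, positive; keep [-6, -5.5]
t = -5.75 gives p = -2.546875, negative; keep [-5.75, -5.5]
t = -5.625 gives p = 2.099609, positive; keep [-5.75, -5.625]
t = -5.6875 gives p = -0.1765, negative; keep [-5.6875, -5.625]
t = -5.65625 gives p = 0.9732, positive; keep [-5.6875, -5.65625]

[-5.6875, -5.65625]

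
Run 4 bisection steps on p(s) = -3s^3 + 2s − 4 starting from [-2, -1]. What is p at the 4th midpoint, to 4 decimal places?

s = -1.5 gives p = 3.125, positive; keep [-1.5, -1]
s = -1.25 gives p = -0.640625, negative; keep [-1.5, -1.25]
s = -1.375 gives p = 1.048828, positive; keep [-1.375, -1.25]
s = -1.3125 gives p = 0.158, positive; keep [-1.3125, -1.25]

0.1580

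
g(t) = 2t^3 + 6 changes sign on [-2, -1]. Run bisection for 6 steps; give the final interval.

midpoint -1.5: g = -0.75 < 0 → [-1.5, -1]
midpoint -1.25: g = 2.09375 > 0 → [-1.5, -1.25]
midpoint -1.375: g = 0.800781 > 0 → [-1.5, -1.375]
midpoint -1.4375: g = 0.0591 > 0 → [-1.5, -1.4375]
midpoint -1.46875: g = -0.3369 < 0 → [-1.46875, -1.4375]
midpoint -1.453125: g = -0.1368 < 0 → [-1.453125, -1.4375]

[-1.453125, -1.4375]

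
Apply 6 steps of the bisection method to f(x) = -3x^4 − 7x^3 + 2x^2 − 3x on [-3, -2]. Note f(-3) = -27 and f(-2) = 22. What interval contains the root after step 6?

[-2.71875, -2.703125]

m = -2.5, f(m) = 12.1875 (+); new bracket [-3, -2.5]
m = -2.75, f(m) = -2.621094 (−); new bracket [-2.75, -2.5]
m = -2.625, f(m) = 5.829346 (+); new bracket [-2.75, -2.625]
m = -2.6875, f(m) = 1.8837 (+); new bracket [-2.75, -2.6875]
m = -2.71875, f(m) = -0.2965 (−); new bracket [-2.71875, -2.6875]
m = -2.703125, f(m) = 0.8114 (+); new bracket [-2.71875, -2.703125]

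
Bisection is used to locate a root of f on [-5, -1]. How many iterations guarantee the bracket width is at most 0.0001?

Width after n steps is 4/2^n. Need 2^n ≥ 4/0.0001 = 40000.
2^15 = 32768 < 40000 ≤ 2^16 = 65536, so n = 16.

16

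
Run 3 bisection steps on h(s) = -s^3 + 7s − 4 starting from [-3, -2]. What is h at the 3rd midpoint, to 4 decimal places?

-0.3613

s = -2.5 gives h = -5.875, negative; keep [-3, -2.5]
s = -2.75 gives h = -2.453125, negative; keep [-3, -2.75]
s = -2.875 gives h = -0.361328, negative; keep [-3, -2.875]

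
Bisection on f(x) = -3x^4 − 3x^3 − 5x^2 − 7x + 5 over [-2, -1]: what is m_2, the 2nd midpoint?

f(-1.5) = -0.8125 < 0, so the root lies in [-1.5, -1]
f(-1.25) = 4.472656 > 0, so the root lies in [-1.5, -1.25]

-1.25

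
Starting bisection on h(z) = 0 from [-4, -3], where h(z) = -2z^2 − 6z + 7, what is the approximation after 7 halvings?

-3.8984375

h(-3.5) = 3.5 > 0, so the root lies in [-4, -3.5]
h(-3.75) = 1.375 > 0, so the root lies in [-4, -3.75]
h(-3.875) = 0.21875 > 0, so the root lies in [-4, -3.875]
h(-3.9375) = -0.3828 < 0, so the root lies in [-3.9375, -3.875]
h(-3.90625) = -0.0801 < 0, so the root lies in [-3.90625, -3.875]
h(-3.890625) = 0.0698 > 0, so the root lies in [-3.90625, -3.890625]
h(-3.8984375) = -0.005 < 0, so the root lies in [-3.8984375, -3.890625]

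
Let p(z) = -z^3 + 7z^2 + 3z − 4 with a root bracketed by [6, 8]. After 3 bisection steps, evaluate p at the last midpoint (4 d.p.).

4.6094

z = 7 gives p = 17, positive; keep [7, 8]
z = 7.5 gives p = -9.625, negative; keep [7, 7.5]
z = 7.25 gives p = 4.609375, positive; keep [7.25, 7.5]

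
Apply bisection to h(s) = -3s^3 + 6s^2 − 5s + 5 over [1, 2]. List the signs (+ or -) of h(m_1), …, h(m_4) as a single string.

+--+

s = 1.5 gives h = 0.875, positive; keep [1.5, 2]
s = 1.75 gives h = -1.453125, negative; keep [1.5, 1.75]
s = 1.625 gives h = -0.154297, negative; keep [1.5, 1.625]
s = 1.5625 gives h = 0.3918, positive; keep [1.5625, 1.625]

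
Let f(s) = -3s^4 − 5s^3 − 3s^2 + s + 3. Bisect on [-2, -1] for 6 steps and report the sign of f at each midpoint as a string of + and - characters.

--+-++

f(-1.5) = -3.5625 < 0, so the root lies in [-1.5, -1]
f(-1.25) = -0.496094 < 0, so the root lies in [-1.25, -1]
f(-1.125) = 0.391846 > 0, so the root lies in [-1.25, -1.125]
f(-1.1875) = -0.0108 < 0, so the root lies in [-1.1875, -1.125]
f(-1.15625) = 0.2 > 0, so the root lies in [-1.1875, -1.15625]
f(-1.171875) = 0.0971 > 0, so the root lies in [-1.1875, -1.171875]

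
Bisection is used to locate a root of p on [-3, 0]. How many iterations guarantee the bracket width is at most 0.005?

10

Width after n steps is 3/2^n. Need 2^n ≥ 3/0.005 = 600.
2^9 = 512 < 600 ≤ 2^10 = 1024, so n = 10.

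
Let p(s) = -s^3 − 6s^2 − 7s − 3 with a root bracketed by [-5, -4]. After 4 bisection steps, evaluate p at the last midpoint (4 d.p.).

s = -4.5 gives p = -1.875, negative; keep [-5, -4.5]
s = -4.75 gives p = 2.046875, positive; keep [-4.75, -4.5]
s = -4.625 gives p = -0.037109, negative; keep [-4.75, -4.625]
s = -4.6875 gives p = 0.9734, positive; keep [-4.6875, -4.625]

0.9734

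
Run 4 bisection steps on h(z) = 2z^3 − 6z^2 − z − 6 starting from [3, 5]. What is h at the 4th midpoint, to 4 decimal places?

-0.8320

h(4) = 22 > 0, so the root lies in [3, 4]
h(3.5) = 2.75 > 0, so the root lies in [3, 3.5]
h(3.25) = -3.96875 < 0, so the root lies in [3.25, 3.5]
h(3.375) = -0.832 < 0, so the root lies in [3.375, 3.5]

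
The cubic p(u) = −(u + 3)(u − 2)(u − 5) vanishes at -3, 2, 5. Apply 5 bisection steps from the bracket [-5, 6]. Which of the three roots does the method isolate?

-3

u = 0.5 gives p = -23.625, negative; keep [-5, 0.5]
u = -2.25 gives p = -23.109375, negative; keep [-5, -2.25]
u = -3.625 gives p = 30.322266, positive; keep [-3.625, -2.25]
u = -2.9375 gives p = -2.4495, negative; keep [-3.625, -2.9375]
u = -3.28125 gives p = 12.3006, positive; keep [-3.28125, -2.9375]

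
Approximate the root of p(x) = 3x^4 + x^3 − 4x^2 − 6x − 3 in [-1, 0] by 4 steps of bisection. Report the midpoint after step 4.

-0.8125

m = -0.5, p(m) = -0.9375 (−); new bracket [-1, -0.5]
m = -0.75, p(m) = -0.222656 (−); new bracket [-1, -0.75]
m = -0.875, p(m) = 0.276123 (+); new bracket [-0.875, -0.75]
m = -0.8125, p(m) = 0.0054 (+); new bracket [-0.8125, -0.75]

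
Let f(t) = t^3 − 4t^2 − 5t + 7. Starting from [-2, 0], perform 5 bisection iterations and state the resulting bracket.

[-1.6875, -1.625]

m = -1, f(m) = 7 (+); new bracket [-2, -1]
m = -1.5, f(m) = 2.125 (+); new bracket [-2, -1.5]
m = -1.75, f(m) = -1.859375 (−); new bracket [-1.75, -1.5]
m = -1.625, f(m) = 0.2715 (+); new bracket [-1.75, -1.625]
m = -1.6875, f(m) = -0.7585 (−); new bracket [-1.6875, -1.625]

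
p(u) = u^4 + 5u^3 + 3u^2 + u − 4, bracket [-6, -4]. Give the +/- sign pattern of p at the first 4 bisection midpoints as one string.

++--

m = -5, p(m) = 66 (+); new bracket [-5, -4]
m = -4.5, p(m) = 6.6875 (+); new bracket [-4.5, -4]
m = -4.25, p(m) = -11.636719 (−); new bracket [-4.5, -4.25]
m = -4.375, p(m) = -3.2908 (−); new bracket [-4.5, -4.375]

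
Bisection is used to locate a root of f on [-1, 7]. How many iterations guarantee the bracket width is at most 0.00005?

18

Width after n steps is 8/2^n. Need 2^n ≥ 8/0.00005 = 160000.
2^17 = 131072 < 160000 ≤ 2^18 = 262144, so n = 18.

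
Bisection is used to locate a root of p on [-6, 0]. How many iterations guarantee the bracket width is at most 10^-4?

16

Width after n steps is 6/2^n. Need 2^n ≥ 6/10^-4 = 60000.
2^15 = 32768 < 60000 ≤ 2^16 = 65536, so n = 16.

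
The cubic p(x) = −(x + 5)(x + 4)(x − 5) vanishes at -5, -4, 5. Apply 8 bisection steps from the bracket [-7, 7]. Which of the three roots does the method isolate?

5

p(0) = 100 > 0, so the root lies in [0, 7]
p(3.5) = 95.625 > 0, so the root lies in [3.5, 7]
p(5.25) = -23.703125 < 0, so the root lies in [3.5, 5.25]
p(4.375) = 49.0723 > 0, so the root lies in [4.375, 5.25]
p(4.8125) = 16.2136 > 0, so the root lies in [4.8125, 5.25]
p(5.03125) = -2.8311 < 0, so the root lies in [4.8125, 5.03125]
p(4.921875) = 6.9158 > 0, so the root lies in [4.921875, 5.03125]
p(4.9765625) = 2.099 > 0, so the root lies in [4.9765625, 5.03125]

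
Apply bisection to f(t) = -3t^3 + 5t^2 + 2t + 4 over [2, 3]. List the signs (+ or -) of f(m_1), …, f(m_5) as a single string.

m = 2.5, f(m) = -6.625 (−); new bracket [2, 2.5]
m = 2.25, f(m) = -0.359375 (−); new bracket [2, 2.25]
m = 2.125, f(m) = 2.041016 (+); new bracket [2.125, 2.25]
m = 2.1875, f(m) = 0.8982 (+); new bracket [2.1875, 2.25]
m = 2.21875, f(m) = 0.284 (+); new bracket [2.21875, 2.25]

--+++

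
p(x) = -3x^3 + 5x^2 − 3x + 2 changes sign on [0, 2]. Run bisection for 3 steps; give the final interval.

p(1) = 1 > 0, so the root lies in [1, 2]
p(1.5) = -1.375 < 0, so the root lies in [1, 1.5]
p(1.25) = 0.203125 > 0, so the root lies in [1.25, 1.5]

[1.25, 1.5]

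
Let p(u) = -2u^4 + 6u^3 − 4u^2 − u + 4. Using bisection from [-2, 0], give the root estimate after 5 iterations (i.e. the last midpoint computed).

-0.6875

m = -1, p(m) = -7 (−); new bracket [-1, 0]
m = -0.5, p(m) = 2.625 (+); new bracket [-1, -0.5]
m = -0.75, p(m) = -0.664062 (−); new bracket [-0.75, -0.5]
m = -0.625, p(m) = 1.2925 (+); new bracket [-0.75, -0.625]
m = -0.6875, p(m) = 0.4004 (+); new bracket [-0.75, -0.6875]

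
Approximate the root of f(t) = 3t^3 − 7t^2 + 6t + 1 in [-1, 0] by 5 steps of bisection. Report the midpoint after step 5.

-0.15625

f(-0.5) = -4.125 < 0, so the root lies in [-0.5, 0]
f(-0.25) = -0.984375 < 0, so the root lies in [-0.25, 0]
f(-0.125) = 0.134766 > 0, so the root lies in [-0.25, -0.125]
f(-0.1875) = -0.3909 < 0, so the root lies in [-0.1875, -0.125]
f(-0.15625) = -0.1198 < 0, so the root lies in [-0.15625, -0.125]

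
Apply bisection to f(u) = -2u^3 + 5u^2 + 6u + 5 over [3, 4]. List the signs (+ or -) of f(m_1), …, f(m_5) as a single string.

u = 3.5 gives f = 1.5, positive; keep [3.5, 4]
u = 3.75 gives f = -7.65625, negative; keep [3.5, 3.75]
u = 3.625 gives f = -2.816406, negative; keep [3.5, 3.625]
u = 3.5625 gives f = -0.5942, negative; keep [3.5, 3.5625]
u = 3.53125 gives f = 0.4687, positive; keep [3.53125, 3.5625]

+---+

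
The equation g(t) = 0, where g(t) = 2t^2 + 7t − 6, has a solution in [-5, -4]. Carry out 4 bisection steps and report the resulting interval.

[-4.25, -4.1875]

g(-4.5) = 3 > 0, so the root lies in [-4.5, -4]
g(-4.25) = 0.375 > 0, so the root lies in [-4.25, -4]
g(-4.125) = -0.84375 < 0, so the root lies in [-4.25, -4.125]
g(-4.1875) = -0.2422 < 0, so the root lies in [-4.25, -4.1875]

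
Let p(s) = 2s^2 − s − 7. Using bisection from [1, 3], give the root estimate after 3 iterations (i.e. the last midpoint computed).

2.25

s = 2 gives p = -1, negative; keep [2, 3]
s = 2.5 gives p = 3, positive; keep [2, 2.5]
s = 2.25 gives p = 0.875, positive; keep [2, 2.25]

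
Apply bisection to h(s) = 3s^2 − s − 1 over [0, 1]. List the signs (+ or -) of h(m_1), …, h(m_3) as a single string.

m = 0.5, h(m) = -0.75 (−); new bracket [0.5, 1]
m = 0.75, h(m) = -0.0625 (−); new bracket [0.75, 1]
m = 0.875, h(m) = 0.421875 (+); new bracket [0.75, 0.875]

--+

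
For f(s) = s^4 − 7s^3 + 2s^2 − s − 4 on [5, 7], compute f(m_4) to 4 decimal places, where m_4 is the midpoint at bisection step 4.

f(6) = -154 < 0, so the root lies in [6, 7]
f(6.5) = -63.3125 < 0, so the root lies in [6.5, 7]
f(6.75) = 3.488281 > 0, so the root lies in [6.5, 6.75]
f(6.625) = -31.8845 < 0, so the root lies in [6.625, 6.75]

-31.8845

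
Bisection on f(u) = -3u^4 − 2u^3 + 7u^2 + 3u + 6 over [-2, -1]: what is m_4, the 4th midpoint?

-1.9375

m = -1.5, f(m) = 8.8125 (+); new bracket [-2, -1.5]
m = -1.75, f(m) = 4.769531 (+); new bracket [-2, -1.75]
m = -1.875, f(m) = 1.089111 (+); new bracket [-2, -1.875]
m = -1.9375, f(m) = -1.2642 (−); new bracket [-1.9375, -1.875]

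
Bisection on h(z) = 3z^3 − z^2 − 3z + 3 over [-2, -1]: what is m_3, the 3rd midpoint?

-1.125

z = -1.5 gives h = -4.875, negative; keep [-1.5, -1]
z = -1.25 gives h = -0.671875, negative; keep [-1.25, -1]
z = -1.125 gives h = 0.837891, positive; keep [-1.25, -1.125]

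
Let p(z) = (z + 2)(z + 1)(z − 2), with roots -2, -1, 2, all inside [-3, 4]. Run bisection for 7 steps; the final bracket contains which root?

midpoint 0.5: p = -5.625 < 0 → [0.5, 4]
midpoint 2.25: p = 3.453125 > 0 → [0.5, 2.25]
midpoint 1.375: p = -5.009766 < 0 → [1.375, 2.25]
midpoint 1.8125: p = -2.0105 < 0 → [1.8125, 2.25]
midpoint 2.03125: p = 0.3819 > 0 → [1.8125, 2.03125]
midpoint 1.921875: p = -0.8953 < 0 → [1.921875, 2.03125]
midpoint 1.9765625: p = -0.2774 < 0 → [1.9765625, 2.03125]

2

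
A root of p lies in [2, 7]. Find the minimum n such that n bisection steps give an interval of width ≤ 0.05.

7

Width after n steps is 5/2^n. Need 2^n ≥ 5/0.05 = 100.
2^6 = 64 < 100 ≤ 2^7 = 128, so n = 7.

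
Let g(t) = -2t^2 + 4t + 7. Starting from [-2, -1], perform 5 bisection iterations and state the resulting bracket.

g(-1.5) = -3.5 < 0, so the root lies in [-1.5, -1]
g(-1.25) = -1.125 < 0, so the root lies in [-1.25, -1]
g(-1.125) = -0.03125 < 0, so the root lies in [-1.125, -1]
g(-1.0625) = 0.4922 > 0, so the root lies in [-1.125, -1.0625]
g(-1.09375) = 0.2324 > 0, so the root lies in [-1.125, -1.09375]

[-1.125, -1.09375]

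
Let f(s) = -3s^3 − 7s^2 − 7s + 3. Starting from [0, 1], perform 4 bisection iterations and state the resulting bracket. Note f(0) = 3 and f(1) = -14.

[0.3125, 0.375]

m = 0.5, f(m) = -2.625 (−); new bracket [0, 0.5]
m = 0.25, f(m) = 0.765625 (+); new bracket [0.25, 0.5]
m = 0.375, f(m) = -0.767578 (−); new bracket [0.25, 0.375]
m = 0.3125, f(m) = 0.0374 (+); new bracket [0.3125, 0.375]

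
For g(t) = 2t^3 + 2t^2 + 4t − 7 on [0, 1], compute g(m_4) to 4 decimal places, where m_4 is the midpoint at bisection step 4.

0.1558

t = 0.5 gives g = -4.25, negative; keep [0.5, 1]
t = 0.75 gives g = -2.03125, negative; keep [0.75, 1]
t = 0.875 gives g = -0.628906, negative; keep [0.875, 1]
t = 0.9375 gives g = 0.1558, positive; keep [0.875, 0.9375]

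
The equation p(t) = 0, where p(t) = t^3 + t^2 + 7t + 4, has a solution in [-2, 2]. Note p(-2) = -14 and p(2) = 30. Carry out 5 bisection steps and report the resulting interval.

[-0.625, -0.5]

p(0) = 4 > 0, so the root lies in [-2, 0]
p(-1) = -3 < 0, so the root lies in [-1, 0]
p(-0.5) = 0.625 > 0, so the root lies in [-1, -0.5]
p(-0.75) = -1.1094 < 0, so the root lies in [-0.75, -0.5]
p(-0.625) = -0.2285 < 0, so the root lies in [-0.625, -0.5]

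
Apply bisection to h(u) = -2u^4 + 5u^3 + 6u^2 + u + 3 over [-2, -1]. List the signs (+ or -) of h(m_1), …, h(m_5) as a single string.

h(-1.5) = -12 < 0, so the root lies in [-1.5, -1]
h(-1.25) = -3.523438 < 0, so the root lies in [-1.25, -1]
h(-1.125) = -0.854004 < 0, so the root lies in [-1.125, -1]
h(-1.0625) = 0.1648 > 0, so the root lies in [-1.125, -1.0625]
h(-1.09375) = -0.3204 < 0, so the root lies in [-1.09375, -1.0625]

---+-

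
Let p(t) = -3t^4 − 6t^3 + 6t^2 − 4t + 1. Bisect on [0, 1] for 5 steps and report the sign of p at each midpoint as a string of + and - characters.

m = 0.5, p(m) = -0.4375 (−); new bracket [0, 0.5]
m = 0.25, p(m) = 0.269531 (+); new bracket [0.25, 0.5]
m = 0.375, p(m) = -0.031982 (−); new bracket [0.25, 0.375]
m = 0.3125, p(m) = 0.1242 (+); new bracket [0.3125, 0.375]
m = 0.34375, p(m) = 0.0484 (+); new bracket [0.34375, 0.375]

-+-++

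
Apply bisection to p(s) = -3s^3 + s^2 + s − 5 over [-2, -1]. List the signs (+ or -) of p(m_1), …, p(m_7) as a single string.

++-+-+-

midpoint -1.5: p = 5.875 > 0 → [-1.5, -1]
midpoint -1.25: p = 1.171875 > 0 → [-1.25, -1]
midpoint -1.125: p = -0.587891 < 0 → [-1.25, -1.125]
midpoint -1.1875: p = 0.2463 > 0 → [-1.1875, -1.125]
midpoint -1.15625: p = -0.1819 < 0 → [-1.1875, -1.15625]
midpoint -1.171875: p = 0.0294 > 0 → [-1.171875, -1.15625]
midpoint -1.1640625: p = -0.077 < 0 → [-1.171875, -1.1640625]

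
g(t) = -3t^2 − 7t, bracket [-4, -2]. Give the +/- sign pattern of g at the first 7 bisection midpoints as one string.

t = -3 gives g = -6, negative; keep [-3, -2]
t = -2.5 gives g = -1.25, negative; keep [-2.5, -2]
t = -2.25 gives g = 0.5625, positive; keep [-2.5, -2.25]
t = -2.375 gives g = -0.2969, negative; keep [-2.375, -2.25]
t = -2.3125 gives g = 0.1445, positive; keep [-2.375, -2.3125]
t = -2.34375 gives g = -0.0732, negative; keep [-2.34375, -2.3125]
t = -2.328125 gives g = 0.0364, positive; keep [-2.34375, -2.328125]

--+-+-+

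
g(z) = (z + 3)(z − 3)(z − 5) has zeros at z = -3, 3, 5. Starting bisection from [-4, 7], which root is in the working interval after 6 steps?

-3

g(1.5) = 23.625 > 0, so the root lies in [-4, 1.5]
g(-1.25) = 46.484375 > 0, so the root lies in [-4, -1.25]
g(-2.625) = 16.083984 > 0, so the root lies in [-4, -2.625]
g(-3.3125) = -16.3977 < 0, so the root lies in [-3.3125, -2.625]
g(-2.96875) = 1.4864 > 0, so the root lies in [-3.3125, -2.96875]
g(-3.140625) = -7.0296 < 0, so the root lies in [-3.140625, -2.96875]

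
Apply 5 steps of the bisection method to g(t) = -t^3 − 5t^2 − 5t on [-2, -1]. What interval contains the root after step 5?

[-1.40625, -1.375]

t = -1.5 gives g = -0.375, negative; keep [-1.5, -1]
t = -1.25 gives g = 0.390625, positive; keep [-1.5, -1.25]
t = -1.375 gives g = 0.021484, positive; keep [-1.5, -1.375]
t = -1.4375 gives g = -0.1741, negative; keep [-1.4375, -1.375]
t = -1.40625 gives g = -0.0755, negative; keep [-1.40625, -1.375]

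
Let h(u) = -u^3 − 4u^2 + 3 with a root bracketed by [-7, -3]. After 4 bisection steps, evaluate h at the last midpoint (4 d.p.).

-0.5156

h(-5) = 28 > 0, so the root lies in [-5, -3]
h(-4) = 3 > 0, so the root lies in [-4, -3]
h(-3.5) = -3.125 < 0, so the root lies in [-4, -3.5]
h(-3.75) = -0.5156 < 0, so the root lies in [-4, -3.75]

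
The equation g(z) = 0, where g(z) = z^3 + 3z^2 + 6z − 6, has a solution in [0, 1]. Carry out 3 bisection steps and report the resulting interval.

g(0.5) = -2.125 < 0, so the root lies in [0.5, 1]
g(0.75) = 0.609375 > 0, so the root lies in [0.5, 0.75]
g(0.625) = -0.833984 < 0, so the root lies in [0.625, 0.75]

[0.625, 0.75]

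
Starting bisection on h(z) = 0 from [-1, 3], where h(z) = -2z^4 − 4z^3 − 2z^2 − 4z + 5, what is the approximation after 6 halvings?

z = 1 gives h = -7, negative; keep [-1, 1]
z = 0 gives h = 5, positive; keep [0, 1]
z = 0.5 gives h = 1.875, positive; keep [0.5, 1]
z = 0.75 gives h = -1.4453, negative; keep [0.5, 0.75]
z = 0.625 gives h = 0.437, positive; keep [0.625, 0.75]
z = 0.6875 gives h = -0.4419, negative; keep [0.625, 0.6875]

0.6875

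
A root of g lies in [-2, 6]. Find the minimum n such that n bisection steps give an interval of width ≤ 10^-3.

13

Width after n steps is 8/2^n. Need 2^n ≥ 8/10^-3 = 8000.
2^12 = 4096 < 8000 ≤ 2^13 = 8192, so n = 13.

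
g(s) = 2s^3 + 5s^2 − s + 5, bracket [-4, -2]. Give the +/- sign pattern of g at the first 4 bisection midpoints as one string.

g(-3) = -1 < 0, so the root lies in [-3, -2]
g(-2.5) = 7.5 > 0, so the root lies in [-3, -2.5]
g(-2.75) = 3.96875 > 0, so the root lies in [-3, -2.75]
g(-2.875) = 1.6758 > 0, so the root lies in [-3, -2.875]

-+++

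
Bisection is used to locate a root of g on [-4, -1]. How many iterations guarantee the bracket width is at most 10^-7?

25

Width after n steps is 3/2^n. Need 2^n ≥ 3/10^-7 = 30000000.
2^24 = 16777216 < 30000000 ≤ 2^25 = 33554432, so n = 25.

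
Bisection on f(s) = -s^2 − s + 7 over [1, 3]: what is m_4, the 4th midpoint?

2.125

m = 2, f(m) = 1 (+); new bracket [2, 3]
m = 2.5, f(m) = -1.75 (−); new bracket [2, 2.5]
m = 2.25, f(m) = -0.3125 (−); new bracket [2, 2.25]
m = 2.125, f(m) = 0.3594 (+); new bracket [2.125, 2.25]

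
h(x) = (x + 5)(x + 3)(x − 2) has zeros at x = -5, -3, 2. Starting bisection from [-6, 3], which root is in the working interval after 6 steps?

2

m = -1.5, h(m) = -18.375 (−); new bracket [-1.5, 3]
m = 0.75, h(m) = -26.953125 (−); new bracket [0.75, 3]
m = 1.875, h(m) = -4.189453 (−); new bracket [1.875, 3]
m = 2.4375, h(m) = 17.6931 (+); new bracket [1.875, 2.4375]
m = 2.15625, h(m) = 5.7655 (+); new bracket [1.875, 2.15625]
m = 2.015625, h(m) = 0.5498 (+); new bracket [1.875, 2.015625]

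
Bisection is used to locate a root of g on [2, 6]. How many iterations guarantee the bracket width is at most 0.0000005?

Width after n steps is 4/2^n. Need 2^n ≥ 4/0.0000005 = 8000000.
2^22 = 4194304 < 8000000 ≤ 2^23 = 8388608, so n = 23.

23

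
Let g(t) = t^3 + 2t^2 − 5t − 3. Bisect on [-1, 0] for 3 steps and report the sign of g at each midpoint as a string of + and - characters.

midpoint -0.5: g = -0.125 < 0 → [-1, -0.5]
midpoint -0.75: g = 1.453125 > 0 → [-0.75, -0.5]
midpoint -0.625: g = 0.662109 > 0 → [-0.625, -0.5]

-++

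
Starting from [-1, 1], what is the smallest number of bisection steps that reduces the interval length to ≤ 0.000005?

19

Width after n steps is 2/2^n. Need 2^n ≥ 2/0.000005 = 400000.
2^18 = 262144 < 400000 ≤ 2^19 = 524288, so n = 19.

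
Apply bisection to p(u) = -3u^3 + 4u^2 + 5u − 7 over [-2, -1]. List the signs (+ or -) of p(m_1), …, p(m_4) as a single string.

m = -1.5, p(m) = 4.625 (+); new bracket [-1.5, -1]
m = -1.25, p(m) = -1.140625 (−); new bracket [-1.5, -1.25]
m = -1.375, p(m) = 1.486328 (+); new bracket [-1.375, -1.25]
m = -1.3125, p(m) = 0.1111 (+); new bracket [-1.3125, -1.25]

+-++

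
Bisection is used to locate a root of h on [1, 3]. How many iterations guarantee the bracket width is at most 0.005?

Width after n steps is 2/2^n. Need 2^n ≥ 2/0.005 = 400.
2^8 = 256 < 400 ≤ 2^9 = 512, so n = 9.

9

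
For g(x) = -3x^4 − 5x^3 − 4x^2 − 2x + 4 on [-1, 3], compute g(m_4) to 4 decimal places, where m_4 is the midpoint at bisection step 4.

-2.8086

g(1) = -10 < 0, so the root lies in [-1, 1]
g(0) = 4 > 0, so the root lies in [0, 1]
g(0.5) = 1.1875 > 0, so the root lies in [0.5, 1]
g(0.75) = -2.8086 < 0, so the root lies in [0.5, 0.75]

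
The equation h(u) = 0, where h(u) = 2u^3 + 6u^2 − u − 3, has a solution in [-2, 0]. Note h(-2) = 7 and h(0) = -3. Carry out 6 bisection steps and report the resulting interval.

[-0.71875, -0.6875]

m = -1, h(m) = 2 (+); new bracket [-1, 0]
m = -0.5, h(m) = -1.25 (−); new bracket [-1, -0.5]
m = -0.75, h(m) = 0.28125 (+); new bracket [-0.75, -0.5]
m = -0.625, h(m) = -0.5195 (−); new bracket [-0.75, -0.625]
m = -0.6875, h(m) = -0.1265 (−); new bracket [-0.75, -0.6875]
m = -0.71875, h(m) = 0.0757 (+); new bracket [-0.71875, -0.6875]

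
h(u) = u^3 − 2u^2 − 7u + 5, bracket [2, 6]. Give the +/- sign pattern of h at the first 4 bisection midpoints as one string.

+--+

h(4) = 9 > 0, so the root lies in [2, 4]
h(3) = -7 < 0, so the root lies in [3, 4]
h(3.5) = -1.125 < 0, so the root lies in [3.5, 4]
h(3.75) = 3.3594 > 0, so the root lies in [3.5, 3.75]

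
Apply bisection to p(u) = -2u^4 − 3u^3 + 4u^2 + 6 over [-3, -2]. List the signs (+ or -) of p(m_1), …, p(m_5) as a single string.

-++++

midpoint -2.5: p = -0.25 < 0 → [-2.5, -2]
midpoint -2.25: p = 9.164062 > 0 → [-2.5, -2.25]
midpoint -2.375: p = 5.118652 > 0 → [-2.5, -2.375]
midpoint -2.4375: p = 2.6115 > 0 → [-2.5, -2.4375]
midpoint -2.46875: p = 1.2266 > 0 → [-2.5, -2.46875]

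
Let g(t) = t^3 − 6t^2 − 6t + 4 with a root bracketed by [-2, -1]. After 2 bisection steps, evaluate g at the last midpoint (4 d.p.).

0.1719

m = -1.5, g(m) = -3.875 (−); new bracket [-1.5, -1]
m = -1.25, g(m) = 0.171875 (+); new bracket [-1.5, -1.25]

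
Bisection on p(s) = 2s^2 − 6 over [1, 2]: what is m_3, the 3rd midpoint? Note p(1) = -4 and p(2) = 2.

m = 1.5, p(m) = -1.5 (−); new bracket [1.5, 2]
m = 1.75, p(m) = 0.125 (+); new bracket [1.5, 1.75]
m = 1.625, p(m) = -0.71875 (−); new bracket [1.625, 1.75]

1.625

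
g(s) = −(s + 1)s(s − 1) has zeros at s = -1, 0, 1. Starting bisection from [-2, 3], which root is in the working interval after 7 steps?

1

g(0.5) = 0.375 > 0, so the root lies in [0.5, 3]
g(1.75) = -3.609375 < 0, so the root lies in [0.5, 1.75]
g(1.125) = -0.298828 < 0, so the root lies in [0.5, 1.125]
g(0.8125) = 0.2761 > 0, so the root lies in [0.8125, 1.125]
g(0.96875) = 0.0596 > 0, so the root lies in [0.96875, 1.125]
g(1.046875) = -0.1004 < 0, so the root lies in [0.96875, 1.046875]
g(1.0078125) = -0.0158 < 0, so the root lies in [0.96875, 1.0078125]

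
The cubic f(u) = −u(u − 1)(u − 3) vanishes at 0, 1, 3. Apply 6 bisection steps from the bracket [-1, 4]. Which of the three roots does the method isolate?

f(1.5) = 1.125 > 0, so the root lies in [1.5, 4]
f(2.75) = 1.203125 > 0, so the root lies in [2.75, 4]
f(3.375) = -3.005859 < 0, so the root lies in [2.75, 3.375]
f(3.0625) = -0.3948 < 0, so the root lies in [2.75, 3.0625]
f(2.90625) = 0.5194 > 0, so the root lies in [2.90625, 3.0625]
f(2.984375) = 0.0925 > 0, so the root lies in [2.984375, 3.0625]

3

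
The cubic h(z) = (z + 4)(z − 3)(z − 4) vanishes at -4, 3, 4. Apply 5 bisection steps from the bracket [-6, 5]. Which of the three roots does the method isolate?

-4

midpoint -0.5: h = 55.125 > 0 → [-6, -0.5]
midpoint -3.25: h = 33.984375 > 0 → [-6, -3.25]
midpoint -4.625: h = -41.103516 < 0 → [-4.625, -3.25]
midpoint -3.9375: h = 3.4417 > 0 → [-4.625, -3.9375]
midpoint -4.28125: h = -16.9588 < 0 → [-4.28125, -3.9375]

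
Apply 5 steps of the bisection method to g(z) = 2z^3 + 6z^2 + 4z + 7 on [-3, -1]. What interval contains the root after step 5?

[-2.75, -2.6875]

z = -2 gives g = 7, positive; keep [-3, -2]
z = -2.5 gives g = 3.25, positive; keep [-3, -2.5]
z = -2.75 gives g = -0.21875, negative; keep [-2.75, -2.5]
z = -2.625 gives g = 1.668, positive; keep [-2.75, -2.625]
z = -2.6875 gives g = 0.7642, positive; keep [-2.75, -2.6875]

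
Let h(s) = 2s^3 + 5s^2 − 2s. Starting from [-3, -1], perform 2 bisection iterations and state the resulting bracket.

[-3, -2.5]

h(-2) = 8 > 0, so the root lies in [-3, -2]
h(-2.5) = 5 > 0, so the root lies in [-3, -2.5]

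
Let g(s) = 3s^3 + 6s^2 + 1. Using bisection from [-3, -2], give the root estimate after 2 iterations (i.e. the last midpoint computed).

m = -2.5, g(m) = -8.375 (−); new bracket [-2.5, -2]
m = -2.25, g(m) = -2.796875 (−); new bracket [-2.25, -2]

-2.25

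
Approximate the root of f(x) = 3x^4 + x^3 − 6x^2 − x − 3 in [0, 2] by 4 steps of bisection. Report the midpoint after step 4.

f(1) = -6 < 0, so the root lies in [1, 2]
f(1.5) = 0.5625 > 0, so the root lies in [1, 1.5]
f(1.25) = -4.347656 < 0, so the root lies in [1.25, 1.5]
f(1.375) = -2.3958 < 0, so the root lies in [1.375, 1.5]

1.375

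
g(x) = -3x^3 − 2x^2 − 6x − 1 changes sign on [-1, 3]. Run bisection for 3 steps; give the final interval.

[-0.5, 0]

m = 1, g(m) = -12 (−); new bracket [-1, 1]
m = 0, g(m) = -1 (−); new bracket [-1, 0]
m = -0.5, g(m) = 1.875 (+); new bracket [-0.5, 0]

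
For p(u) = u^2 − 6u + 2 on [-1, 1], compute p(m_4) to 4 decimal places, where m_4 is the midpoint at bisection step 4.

-0.1094

u = 0 gives p = 2, positive; keep [0, 1]
u = 0.5 gives p = -0.75, negative; keep [0, 0.5]
u = 0.25 gives p = 0.5625, positive; keep [0.25, 0.5]
u = 0.375 gives p = -0.1094, negative; keep [0.25, 0.375]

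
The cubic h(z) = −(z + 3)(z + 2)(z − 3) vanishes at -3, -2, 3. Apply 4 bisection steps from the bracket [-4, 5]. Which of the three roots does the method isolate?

3

midpoint 0.5: h = 21.875 > 0 → [0.5, 5]
midpoint 2.75: h = 6.828125 > 0 → [2.75, 5]
midpoint 3.875: h = -35.341797 < 0 → [2.75, 3.875]
midpoint 3.3125: h = -10.4797 < 0 → [2.75, 3.3125]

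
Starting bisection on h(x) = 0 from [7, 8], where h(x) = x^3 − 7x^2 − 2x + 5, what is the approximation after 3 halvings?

7.125

x = 7.5 gives h = 18.125, positive; keep [7, 7.5]
x = 7.25 gives h = 3.640625, positive; keep [7, 7.25]
x = 7.125 gives h = -2.904297, negative; keep [7.125, 7.25]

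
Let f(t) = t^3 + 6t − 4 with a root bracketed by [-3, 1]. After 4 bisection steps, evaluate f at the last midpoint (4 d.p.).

f(-1) = -11 < 0, so the root lies in [-1, 1]
f(0) = -4 < 0, so the root lies in [0, 1]
f(0.5) = -0.875 < 0, so the root lies in [0.5, 1]
f(0.75) = 0.9219 > 0, so the root lies in [0.5, 0.75]

0.9219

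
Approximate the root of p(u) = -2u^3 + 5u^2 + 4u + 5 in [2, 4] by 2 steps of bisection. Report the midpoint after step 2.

p(3) = 8 > 0, so the root lies in [3, 4]
p(3.5) = -5.5 < 0, so the root lies in [3, 3.5]

3.5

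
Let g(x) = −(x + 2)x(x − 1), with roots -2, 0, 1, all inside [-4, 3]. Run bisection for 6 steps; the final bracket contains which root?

-2

m = -0.5, g(m) = -1.125 (−); new bracket [-4, -0.5]
m = -2.25, g(m) = 1.828125 (+); new bracket [-2.25, -0.5]
m = -1.375, g(m) = -2.041016 (−); new bracket [-2.25, -1.375]
m = -1.8125, g(m) = -0.9558 (−); new bracket [-2.25, -1.8125]
m = -2.03125, g(m) = 0.1924 (+); new bracket [-2.03125, -1.8125]
m = -1.921875, g(m) = -0.4387 (−); new bracket [-2.03125, -1.921875]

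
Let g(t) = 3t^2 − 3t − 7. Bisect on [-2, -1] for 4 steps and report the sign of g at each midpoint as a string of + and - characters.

m = -1.5, g(m) = 4.25 (+); new bracket [-1.5, -1]
m = -1.25, g(m) = 1.4375 (+); new bracket [-1.25, -1]
m = -1.125, g(m) = 0.171875 (+); new bracket [-1.125, -1]
m = -1.0625, g(m) = -0.4258 (−); new bracket [-1.125, -1.0625]

+++-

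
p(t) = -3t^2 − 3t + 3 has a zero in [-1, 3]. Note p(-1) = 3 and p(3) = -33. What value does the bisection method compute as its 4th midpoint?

t = 1 gives p = -3, negative; keep [-1, 1]
t = 0 gives p = 3, positive; keep [0, 1]
t = 0.5 gives p = 0.75, positive; keep [0.5, 1]
t = 0.75 gives p = -0.9375, negative; keep [0.5, 0.75]

0.75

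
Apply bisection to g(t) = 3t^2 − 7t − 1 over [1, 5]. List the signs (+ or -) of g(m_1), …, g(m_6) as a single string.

midpoint 3: g = 5 > 0 → [1, 3]
midpoint 2: g = -3 < 0 → [2, 3]
midpoint 2.5: g = 0.25 > 0 → [2, 2.5]
midpoint 2.25: g = -1.5625 < 0 → [2.25, 2.5]
midpoint 2.375: g = -0.7031 < 0 → [2.375, 2.5]
midpoint 2.4375: g = -0.2383 < 0 → [2.4375, 2.5]

+-+---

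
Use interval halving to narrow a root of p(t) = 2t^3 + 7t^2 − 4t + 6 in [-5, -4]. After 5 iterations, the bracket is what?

midpoint -4.5: p = -16.5 < 0 → [-4.5, -4]
midpoint -4.25: p = -4.09375 < 0 → [-4.25, -4]
midpoint -4.125: p = 1.230469 > 0 → [-4.25, -4.125]
midpoint -4.1875: p = -1.3608 < 0 → [-4.1875, -4.125]
midpoint -4.15625: p = -0.0477 < 0 → [-4.15625, -4.125]

[-4.15625, -4.125]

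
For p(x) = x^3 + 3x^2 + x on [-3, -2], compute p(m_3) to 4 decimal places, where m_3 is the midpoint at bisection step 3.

m = -2.5, p(m) = 0.625 (+); new bracket [-3, -2.5]
m = -2.75, p(m) = -0.859375 (−); new bracket [-2.75, -2.5]
m = -2.625, p(m) = -0.041016 (−); new bracket [-2.625, -2.5]

-0.0410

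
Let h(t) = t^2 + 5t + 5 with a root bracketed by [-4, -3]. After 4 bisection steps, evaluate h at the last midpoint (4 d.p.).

t = -3.5 gives h = -0.25, negative; keep [-4, -3.5]
t = -3.75 gives h = 0.3125, positive; keep [-3.75, -3.5]
t = -3.625 gives h = 0.015625, positive; keep [-3.625, -3.5]
t = -3.5625 gives h = -0.1211, negative; keep [-3.625, -3.5625]

-0.1211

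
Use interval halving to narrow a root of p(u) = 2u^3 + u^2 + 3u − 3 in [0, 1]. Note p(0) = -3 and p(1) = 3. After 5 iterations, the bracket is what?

u = 0.5 gives p = -1, negative; keep [0.5, 1]
u = 0.75 gives p = 0.65625, positive; keep [0.5, 0.75]
u = 0.625 gives p = -0.246094, negative; keep [0.625, 0.75]
u = 0.6875 gives p = 0.1851, positive; keep [0.625, 0.6875]
u = 0.65625 gives p = -0.0353, negative; keep [0.65625, 0.6875]

[0.65625, 0.6875]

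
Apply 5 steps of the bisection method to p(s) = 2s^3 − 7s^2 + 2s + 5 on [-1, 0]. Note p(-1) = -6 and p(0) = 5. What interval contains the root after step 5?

[-0.6875, -0.65625]

s = -0.5 gives p = 2, positive; keep [-1, -0.5]
s = -0.75 gives p = -1.28125, negative; keep [-0.75, -0.5]
s = -0.625 gives p = 0.527344, positive; keep [-0.75, -0.625]
s = -0.6875 gives p = -0.3335, negative; keep [-0.6875, -0.625]
s = -0.65625 gives p = 0.1076, positive; keep [-0.6875, -0.65625]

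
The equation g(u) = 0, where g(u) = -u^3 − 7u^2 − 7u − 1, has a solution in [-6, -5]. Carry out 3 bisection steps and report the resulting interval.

u = -5.5 gives g = -7.875, negative; keep [-6, -5.5]
u = -5.75 gives g = -2.078125, negative; keep [-6, -5.75]
u = -5.875 gives g = 1.294922, positive; keep [-5.875, -5.75]

[-5.875, -5.75]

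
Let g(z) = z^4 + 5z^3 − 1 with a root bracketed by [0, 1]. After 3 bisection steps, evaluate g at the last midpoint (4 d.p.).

0.3733

z = 0.5 gives g = -0.3125, negative; keep [0.5, 1]
z = 0.75 gives g = 1.425781, positive; keep [0.5, 0.75]
z = 0.625 gives g = 0.373291, positive; keep [0.5, 0.625]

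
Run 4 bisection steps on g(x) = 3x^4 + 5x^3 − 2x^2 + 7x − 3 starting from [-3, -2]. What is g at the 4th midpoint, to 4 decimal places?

1.5447

m = -2.5, g(m) = 6.0625 (+); new bracket [-2.5, -2]
m = -2.25, g(m) = -8.941406 (−); new bracket [-2.5, -2.25]
m = -2.375, g(m) = -2.438721 (−); new bracket [-2.5, -2.375]
m = -2.4375, g(m) = 1.5447 (+); new bracket [-2.4375, -2.375]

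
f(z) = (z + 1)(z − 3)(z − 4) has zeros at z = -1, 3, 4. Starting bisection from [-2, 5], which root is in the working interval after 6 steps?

-1

m = 1.5, f(m) = 9.375 (+); new bracket [-2, 1.5]
m = -0.25, f(m) = 10.359375 (+); new bracket [-2, -0.25]
m = -1.125, f(m) = -2.642578 (−); new bracket [-1.125, -0.25]
m = -0.6875, f(m) = 5.4016 (+); new bracket [-1.125, -0.6875]
m = -0.90625, f(m) = 1.7967 (+); new bracket [-1.125, -0.90625]
m = -1.015625, f(m) = -0.3147 (−); new bracket [-1.015625, -0.90625]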